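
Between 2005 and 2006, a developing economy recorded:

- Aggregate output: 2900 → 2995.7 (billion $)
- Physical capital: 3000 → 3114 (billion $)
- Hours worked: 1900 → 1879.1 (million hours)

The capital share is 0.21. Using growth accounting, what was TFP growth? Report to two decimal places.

3.37%

Aggregate output growth = (2995.7 − 2900) / 2900 = 3.3%.
Physical capital growth = (3114 − 3000) / 3000 = 3.8%.
Hours worked growth = (1879.1 − 1900) / 1900 = -1.1%.
Labor's share = 1 − 0.21 = 0.79.
Physical capital: 0.21 × 3.8 = 0.798 pp.
Hours worked: 0.79 × (-1.1) = -0.869 pp.
TFP growth = 3.3 + 0.071 = 3.371%.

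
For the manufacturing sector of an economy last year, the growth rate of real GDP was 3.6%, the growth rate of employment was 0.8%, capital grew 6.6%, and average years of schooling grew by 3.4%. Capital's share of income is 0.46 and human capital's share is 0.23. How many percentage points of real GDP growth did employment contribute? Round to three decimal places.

Labor's share = 1 − 0.46 − 0.23 = 0.31.
Contribution = share × growth = 0.31 × 0.8 = 0.248 pp.

0.248 pp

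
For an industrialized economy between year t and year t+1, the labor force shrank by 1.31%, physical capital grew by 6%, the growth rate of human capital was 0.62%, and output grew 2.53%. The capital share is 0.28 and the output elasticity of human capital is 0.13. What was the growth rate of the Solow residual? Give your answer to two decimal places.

1.54%

Labor's share = 1 − 0.28 − 0.13 = 0.59.
Physical capital: 0.28 × 6 = 1.68 pp.
Human capital: 0.13 × 0.62 = 0.0806 pp.
The labor force: 0.59 × (-1.31) = -0.7729 pp.
TFP growth = 2.53 − 0.9877 = 1.5423%.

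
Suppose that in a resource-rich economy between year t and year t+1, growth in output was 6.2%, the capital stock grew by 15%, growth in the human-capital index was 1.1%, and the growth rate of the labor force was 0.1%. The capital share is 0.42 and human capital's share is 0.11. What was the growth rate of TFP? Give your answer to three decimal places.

Labor's share = 1 − 0.42 − 0.11 = 0.47.
The capital stock: 0.42 × 15 = 6.3 pp.
The human-capital index: 0.11 × 1.1 = 0.121 pp.
The labor force: 0.47 × 0.1 = 0.047 pp.
TFP growth = 6.2 − 6.468 = -0.268%.

-0.268%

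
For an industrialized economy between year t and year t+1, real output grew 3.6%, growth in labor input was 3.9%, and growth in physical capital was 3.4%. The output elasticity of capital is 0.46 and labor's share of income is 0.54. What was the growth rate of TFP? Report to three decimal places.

Labor's share = 1 − 0.46 = 0.54.
Physical capital: 0.46 × 3.4 = 1.564 pp.
Labor input: 0.54 × 3.9 = 2.106 pp.
TFP growth = 3.6 − 3.67 = -0.07%.

-0.070%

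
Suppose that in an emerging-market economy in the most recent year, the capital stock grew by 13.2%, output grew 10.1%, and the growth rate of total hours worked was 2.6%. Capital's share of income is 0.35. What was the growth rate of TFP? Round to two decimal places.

3.79%

Labor's share = 1 − 0.35 = 0.65.
The capital stock: 0.35 × 13.2 = 4.62 pp.
Total hours worked: 0.65 × 2.6 = 1.69 pp.
TFP growth = 10.1 − 6.31 = 3.79%.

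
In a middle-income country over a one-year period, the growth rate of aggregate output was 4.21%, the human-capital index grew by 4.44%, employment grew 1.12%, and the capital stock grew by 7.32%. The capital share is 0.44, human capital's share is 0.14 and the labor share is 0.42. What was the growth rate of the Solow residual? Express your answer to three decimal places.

-0.103%

Labor's share = 1 − 0.44 − 0.14 = 0.42.
The capital stock: 0.44 × 7.32 = 3.2208 pp.
The human-capital index: 0.14 × 4.44 = 0.6216 pp.
Employment: 0.42 × 1.12 = 0.4704 pp.
TFP growth = 4.21 − 4.3128 = -0.1028%.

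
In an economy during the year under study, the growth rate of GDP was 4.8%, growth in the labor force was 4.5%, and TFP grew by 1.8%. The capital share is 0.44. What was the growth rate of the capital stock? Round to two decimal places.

The capital stock growth was 1.09%.

Labor's share = 1 − 0.44 = 0.56.
gY = gA + 0.56×4.5 + 0.44×g.
0.44×g = 4.8 − 1.8 − 2.52 = 0.48.
g = 0.48 / 0.44 = 1.0909%.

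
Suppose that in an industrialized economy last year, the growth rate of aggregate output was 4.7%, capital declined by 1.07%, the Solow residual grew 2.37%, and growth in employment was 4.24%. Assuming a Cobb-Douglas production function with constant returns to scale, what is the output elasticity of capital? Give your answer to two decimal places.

gY = gA + α·gK + (1−α)·gL, so gY − gA − gL = α(gK − gL).
4.7 − 2.37 − 4.24 = α × (-1.07 − 4.24).
-1.91 = -5.31 α, so α = 0.3597.

α = 0.36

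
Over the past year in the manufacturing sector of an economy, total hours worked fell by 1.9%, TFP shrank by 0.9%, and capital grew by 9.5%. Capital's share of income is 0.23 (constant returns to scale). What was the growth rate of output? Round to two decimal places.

-0.18%

Labor's share = 1 − 0.23 = 0.77.
Capital: 0.23 × 9.5 = 2.185 pp.
Total hours worked: 0.77 × (-1.9) = -1.463 pp.
Output growth = -0.9 + 0.722 = -0.178%.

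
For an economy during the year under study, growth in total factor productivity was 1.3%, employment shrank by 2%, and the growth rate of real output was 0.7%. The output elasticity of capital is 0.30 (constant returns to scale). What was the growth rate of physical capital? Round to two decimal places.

Labor's share = 1 − 0.3 = 0.7.
gY = gA + 0.7×(-2) + 0.3×g.
0.3×g = 0.7 − 1.3 + 1.4 = 0.8.
g = 0.8 / 0.3 = 2.6667%.

2.67%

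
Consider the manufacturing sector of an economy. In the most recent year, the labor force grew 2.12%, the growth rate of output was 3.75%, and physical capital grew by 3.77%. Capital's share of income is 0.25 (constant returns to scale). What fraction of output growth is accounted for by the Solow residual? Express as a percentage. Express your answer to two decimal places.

32.47%

Labor's share = 1 − 0.25 = 0.75.
Physical capital: 0.25 × 3.77 = 0.9425 pp.
The labor force: 0.75 × 2.12 = 1.59 pp.
TFP growth = 3.75 − 2.5325 = 1.2175%.
TFP share of growth = 1.2175 / 3.75 × 100 = 32.4667%.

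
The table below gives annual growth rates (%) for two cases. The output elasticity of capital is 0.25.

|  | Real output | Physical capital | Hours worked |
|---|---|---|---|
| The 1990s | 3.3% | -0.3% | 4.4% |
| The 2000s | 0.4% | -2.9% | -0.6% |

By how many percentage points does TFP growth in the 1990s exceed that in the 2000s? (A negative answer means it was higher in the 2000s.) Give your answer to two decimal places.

Labor's share = 1 − 0.25 = 0.75.
The 1990s: TFP = 3.3 + 0.075 − 3.3 = 0.075%.
The 2000s: TFP = 0.4 + 0.725 + 0.45 = 1.575%.
Difference = 0.075 − (1.575) = -1.5 pp.

-1.50 percentage points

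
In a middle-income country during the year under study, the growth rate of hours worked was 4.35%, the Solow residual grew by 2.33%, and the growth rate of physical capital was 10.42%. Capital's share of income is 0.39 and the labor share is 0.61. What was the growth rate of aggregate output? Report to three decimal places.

Labor's share = 1 − 0.39 = 0.61.
Physical capital: 0.39 × 10.42 = 4.0638 pp.
Hours worked: 0.61 × 4.35 = 2.6535 pp.
Output growth = 2.33 + 6.7173 = 9.0473%.

9.047%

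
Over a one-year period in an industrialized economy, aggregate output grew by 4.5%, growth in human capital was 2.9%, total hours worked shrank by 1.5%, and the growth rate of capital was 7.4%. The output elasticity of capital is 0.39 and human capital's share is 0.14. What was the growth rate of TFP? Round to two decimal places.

Labor's share = 1 − 0.39 − 0.14 = 0.47.
Capital: 0.39 × 7.4 = 2.886 pp.
Human capital: 0.14 × 2.9 = 0.406 pp.
Total hours worked: 0.47 × (-1.5) = -0.705 pp.
TFP growth = 4.5 − 2.587 = 1.913%.

1.91%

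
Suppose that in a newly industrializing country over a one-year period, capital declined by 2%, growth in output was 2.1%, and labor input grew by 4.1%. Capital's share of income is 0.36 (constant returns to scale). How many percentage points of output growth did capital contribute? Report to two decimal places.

Contribution = share × growth = 0.36 × (-2) = -0.72 pp.

-0.72 percentage points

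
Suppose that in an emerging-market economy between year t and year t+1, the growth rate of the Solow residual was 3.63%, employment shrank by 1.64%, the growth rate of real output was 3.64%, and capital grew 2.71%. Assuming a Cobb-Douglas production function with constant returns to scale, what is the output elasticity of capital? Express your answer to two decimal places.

gY = gA + α·gK + (1−α)·gL, so gY − gA − gL = α(gK − gL).
3.64 − 3.63 + 1.64 = α × (2.71 − (-1.64)).
1.65 = 4.35 α, so α = 0.3793.

α = 0.38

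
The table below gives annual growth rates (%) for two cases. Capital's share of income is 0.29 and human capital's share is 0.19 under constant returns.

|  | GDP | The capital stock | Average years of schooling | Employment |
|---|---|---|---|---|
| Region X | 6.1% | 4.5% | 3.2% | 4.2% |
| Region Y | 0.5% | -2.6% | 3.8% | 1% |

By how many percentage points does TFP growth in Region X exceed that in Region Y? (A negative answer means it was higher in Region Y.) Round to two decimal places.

Labor's share = 1 − 0.29 − 0.19 = 0.52.
Region X: TFP = 6.1 − 1.305 − 0.608 − 2.184 = 2.003%.
Region Y: TFP = 0.5 + 0.754 − 0.722 − 0.52 = 0.012%.
Difference = 2.003 − (0.012) = 1.991 pp.

1.99 percentage points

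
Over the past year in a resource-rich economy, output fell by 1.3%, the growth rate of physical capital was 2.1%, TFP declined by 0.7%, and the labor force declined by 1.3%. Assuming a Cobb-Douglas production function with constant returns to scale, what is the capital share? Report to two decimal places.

The capital share is 0.21.

gY = gA + α·gK + (1−α)·gL, so gY − gA − gL = α(gK − gL).
-1.3 + 0.7 + 1.3 = α × (2.1 − (-1.3)).
0.7 = 3.4 α, so α = 0.2059.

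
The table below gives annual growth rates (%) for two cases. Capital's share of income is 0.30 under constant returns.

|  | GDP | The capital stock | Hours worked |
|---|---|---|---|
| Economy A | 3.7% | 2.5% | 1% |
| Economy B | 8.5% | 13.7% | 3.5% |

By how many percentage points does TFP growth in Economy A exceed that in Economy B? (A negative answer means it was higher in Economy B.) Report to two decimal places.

Labor's share = 1 − 0.3 = 0.7.
Economy A: TFP = 3.7 − 0.75 − 0.7 = 2.25%.
Economy B: TFP = 8.5 − 4.11 − 2.45 = 1.94%.
Difference = 2.25 − (1.94) = 0.31 pp.

0.31 percentage points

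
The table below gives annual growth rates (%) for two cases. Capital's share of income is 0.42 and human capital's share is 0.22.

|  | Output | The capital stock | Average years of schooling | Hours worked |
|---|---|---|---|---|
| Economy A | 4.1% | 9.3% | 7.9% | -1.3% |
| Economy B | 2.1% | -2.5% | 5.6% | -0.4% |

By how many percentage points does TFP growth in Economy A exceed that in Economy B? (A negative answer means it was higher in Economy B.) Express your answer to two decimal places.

-3.14 percentage points

Labor's share = 1 − 0.42 − 0.22 = 0.36.
Economy A: TFP = 4.1 − 3.906 − 1.738 + 0.468 = -1.076%.
Economy B: TFP = 2.1 + 1.05 − 1.232 + 0.144 = 2.062%.
Difference = -1.076 − (2.062) = -3.138 pp.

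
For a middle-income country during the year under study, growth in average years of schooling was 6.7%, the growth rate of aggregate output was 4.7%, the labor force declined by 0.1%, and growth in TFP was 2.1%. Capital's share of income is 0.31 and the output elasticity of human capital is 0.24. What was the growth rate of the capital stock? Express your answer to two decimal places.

3.35%

Labor's share = 1 − 0.31 − 0.24 = 0.45.
gY = gA + 0.24×6.7 + 0.45×(-0.1) + 0.31×g.
0.31×g = 4.7 − 2.1 − 1.563 = 1.037.
g = 1.037 / 0.31 = 3.3452%.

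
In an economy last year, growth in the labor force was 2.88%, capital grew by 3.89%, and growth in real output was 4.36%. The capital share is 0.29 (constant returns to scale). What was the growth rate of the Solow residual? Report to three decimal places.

Labor's share = 1 − 0.29 = 0.71.
Capital: 0.29 × 3.89 = 1.1281 pp.
The labor force: 0.71 × 2.88 = 2.0448 pp.
TFP growth = 4.36 − 3.1729 = 1.1871%.

1.187%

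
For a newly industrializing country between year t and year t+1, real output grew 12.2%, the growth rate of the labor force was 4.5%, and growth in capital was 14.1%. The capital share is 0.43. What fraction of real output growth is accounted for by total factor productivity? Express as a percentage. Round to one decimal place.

Labor's share = 1 − 0.43 = 0.57.
Capital: 0.43 × 14.1 = 6.063 pp.
The labor force: 0.57 × 4.5 = 2.565 pp.
TFP growth = 12.2 − 8.628 = 3.572%.
TFP share of growth = 3.572 / 12.2 × 100 = 29.279%.

29.3%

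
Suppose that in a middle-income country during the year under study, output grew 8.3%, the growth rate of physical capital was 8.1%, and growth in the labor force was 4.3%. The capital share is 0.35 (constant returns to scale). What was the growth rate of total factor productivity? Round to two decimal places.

Labor's share = 1 − 0.35 = 0.65.
Physical capital: 0.35 × 8.1 = 2.835 pp.
The labor force: 0.65 × 4.3 = 2.795 pp.
TFP growth = 8.3 − 5.63 = 2.67%.

2.67%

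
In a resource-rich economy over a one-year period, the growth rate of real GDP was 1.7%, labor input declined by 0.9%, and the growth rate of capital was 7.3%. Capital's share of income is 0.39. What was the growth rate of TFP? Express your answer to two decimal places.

Labor's share = 1 − 0.39 = 0.61.
Capital: 0.39 × 7.3 = 2.847 pp.
Labor input: 0.61 × (-0.9) = -0.549 pp.
TFP growth = 1.7 − 2.298 = -0.598%.

-0.60%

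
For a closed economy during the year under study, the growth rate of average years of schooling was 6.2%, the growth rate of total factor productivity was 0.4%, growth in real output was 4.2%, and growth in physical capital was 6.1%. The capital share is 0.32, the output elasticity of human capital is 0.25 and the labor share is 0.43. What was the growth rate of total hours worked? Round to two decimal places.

Labor's share = 1 − 0.32 − 0.25 = 0.43.
gY = gA + 0.32×6.1 + 0.25×6.2 + 0.43×g.
0.43×g = 4.2 − 0.4 − 3.502 = 0.298.
g = 0.298 / 0.43 = 0.693%.

Total hours worked grew 0.69%.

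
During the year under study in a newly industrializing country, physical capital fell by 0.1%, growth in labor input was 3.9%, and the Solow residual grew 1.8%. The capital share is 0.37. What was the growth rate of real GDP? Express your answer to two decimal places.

Real GDP grew 4.22%.

Labor's share = 1 − 0.37 = 0.63.
Physical capital: 0.37 × (-0.1) = -0.037 pp.
Labor input: 0.63 × 3.9 = 2.457 pp.
Output growth = 1.8 + 2.42 = 4.22%.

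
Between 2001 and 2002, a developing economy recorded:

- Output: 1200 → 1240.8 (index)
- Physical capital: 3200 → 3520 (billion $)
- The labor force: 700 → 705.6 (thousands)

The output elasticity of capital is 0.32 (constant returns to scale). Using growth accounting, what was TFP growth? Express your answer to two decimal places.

Output growth = (1240.8 − 1200) / 1200 = 3.4%.
Physical capital growth = (3520 − 3200) / 3200 = 10%.
The labor force growth = (705.6 − 700) / 700 = 0.8%.
Labor's share = 1 − 0.32 = 0.68.
Physical capital: 0.32 × 10 = 3.2 pp.
The labor force: 0.68 × 0.8 = 0.544 pp.
TFP growth = 3.4 − 3.744 = -0.344%.

-0.34%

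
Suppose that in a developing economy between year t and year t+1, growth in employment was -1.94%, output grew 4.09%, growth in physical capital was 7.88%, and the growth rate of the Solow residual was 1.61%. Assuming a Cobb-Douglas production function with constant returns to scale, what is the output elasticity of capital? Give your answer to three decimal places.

gY = gA + α·gK + (1−α)·gL, so gY − gA − gL = α(gK − gL).
4.09 − 1.61 + 1.94 = α × (7.88 − (-1.94)).
4.42 = 9.82 α, so α = 0.4501.

The output elasticity of capital is 0.450.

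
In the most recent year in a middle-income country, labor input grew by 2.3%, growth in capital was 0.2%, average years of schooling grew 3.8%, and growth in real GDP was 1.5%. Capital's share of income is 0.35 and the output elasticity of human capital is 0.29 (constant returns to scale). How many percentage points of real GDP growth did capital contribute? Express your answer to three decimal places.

Contribution = share × growth = 0.35 × 0.2 = 0.07 pp.

0.070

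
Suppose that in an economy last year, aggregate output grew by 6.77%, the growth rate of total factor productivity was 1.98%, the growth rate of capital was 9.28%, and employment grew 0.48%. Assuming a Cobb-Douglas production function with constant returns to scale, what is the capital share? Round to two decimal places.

gY = gA + α·gK + (1−α)·gL, so gY − gA − gL = α(gK − gL).
6.77 − 1.98 − 0.48 = α × (9.28 − 0.48).
4.31 = 8.8 α, so α = 0.4898.

α = 0.49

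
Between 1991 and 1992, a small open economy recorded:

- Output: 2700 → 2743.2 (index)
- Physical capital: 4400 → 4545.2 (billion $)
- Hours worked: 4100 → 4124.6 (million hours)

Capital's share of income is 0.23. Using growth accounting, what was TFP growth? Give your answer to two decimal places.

0.38%

Output growth = (2743.2 − 2700) / 2700 = 1.6%.
Physical capital growth = (4545.2 − 4400) / 4400 = 3.3%.
Hours worked growth = (4124.6 − 4100) / 4100 = 0.6%.
Labor's share = 1 − 0.23 = 0.77.
Physical capital: 0.23 × 3.3 = 0.759 pp.
Hours worked: 0.77 × 0.6 = 0.462 pp.
TFP growth = 1.6 − 1.221 = 0.379%.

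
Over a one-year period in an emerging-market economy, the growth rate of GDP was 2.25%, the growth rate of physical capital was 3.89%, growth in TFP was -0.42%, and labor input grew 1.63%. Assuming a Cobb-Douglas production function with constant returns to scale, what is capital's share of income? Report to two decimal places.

Capital's share of income is 0.46.

gY = gA + α·gK + (1−α)·gL, so gY − gA − gL = α(gK − gL).
2.25 + 0.42 − 1.63 = α × (3.89 − 1.63).
1.04 = 2.26 α, so α = 0.4602.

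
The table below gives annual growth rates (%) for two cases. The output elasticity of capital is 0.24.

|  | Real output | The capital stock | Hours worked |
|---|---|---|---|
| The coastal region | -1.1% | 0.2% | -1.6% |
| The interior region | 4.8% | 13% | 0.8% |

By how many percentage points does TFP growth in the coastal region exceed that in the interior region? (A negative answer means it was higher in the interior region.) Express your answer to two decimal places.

Labor's share = 1 − 0.24 = 0.76.
The coastal region: TFP = -1.1 − 0.048 + 1.216 = 0.068%.
The interior region: TFP = 4.8 − 3.12 − 0.608 = 1.072%.
Difference = 0.068 − (1.072) = -1.004 pp.

-1.00 percentage points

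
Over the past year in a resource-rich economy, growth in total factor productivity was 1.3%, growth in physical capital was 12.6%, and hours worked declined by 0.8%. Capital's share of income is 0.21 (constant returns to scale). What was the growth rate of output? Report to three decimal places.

Labor's share = 1 − 0.21 = 0.79.
Physical capital: 0.21 × 12.6 = 2.646 pp.
Hours worked: 0.79 × (-0.8) = -0.632 pp.
Output growth = 1.3 + 2.014 = 3.314%.

Output grew 3.314%.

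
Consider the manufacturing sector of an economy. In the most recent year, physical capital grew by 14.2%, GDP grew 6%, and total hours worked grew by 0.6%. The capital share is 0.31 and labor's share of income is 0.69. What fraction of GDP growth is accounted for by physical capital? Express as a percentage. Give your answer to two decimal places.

Physical capital accounted for 73.37% of growth.

Physical capital contributed 0.31 × 14.2 = 4.402 pp.
Share of growth = 4.402 / 6 × 100 = 73.3667%.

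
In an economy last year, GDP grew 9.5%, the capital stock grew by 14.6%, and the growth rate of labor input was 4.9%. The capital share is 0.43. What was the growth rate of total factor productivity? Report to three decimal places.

0.429%

Labor's share = 1 − 0.43 = 0.57.
The capital stock: 0.43 × 14.6 = 6.278 pp.
Labor input: 0.57 × 4.9 = 2.793 pp.
TFP growth = 9.5 − 9.071 = 0.429%.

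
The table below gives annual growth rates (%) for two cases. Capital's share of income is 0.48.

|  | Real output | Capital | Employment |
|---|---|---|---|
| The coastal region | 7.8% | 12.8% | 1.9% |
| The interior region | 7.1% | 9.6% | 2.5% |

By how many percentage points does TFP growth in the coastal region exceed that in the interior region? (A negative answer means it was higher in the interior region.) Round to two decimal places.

Labor's share = 1 − 0.48 = 0.52.
The coastal region: TFP = 7.8 − 6.144 − 0.988 = 0.668%.
The interior region: TFP = 7.1 − 4.608 − 1.3 = 1.192%.
Difference = 0.668 − (1.192) = -0.524 pp.

-0.52 percentage points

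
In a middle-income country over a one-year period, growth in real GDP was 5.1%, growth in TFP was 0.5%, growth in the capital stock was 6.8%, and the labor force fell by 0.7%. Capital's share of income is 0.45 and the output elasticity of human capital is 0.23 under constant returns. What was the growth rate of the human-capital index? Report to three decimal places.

Labor's share = 1 − 0.45 − 0.23 = 0.32.
gY = gA + 0.45×6.8 + 0.32×(-0.7) + 0.23×g.
0.23×g = 5.1 − 0.5 − 2.836 = 1.764.
g = 1.764 / 0.23 = 7.66957%.

7.670%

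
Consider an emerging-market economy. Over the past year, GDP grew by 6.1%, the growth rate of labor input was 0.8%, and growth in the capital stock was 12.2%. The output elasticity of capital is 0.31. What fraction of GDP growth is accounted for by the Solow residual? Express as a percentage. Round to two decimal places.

The Solow residual accounted for 28.95% of growth.

Labor's share = 1 − 0.31 = 0.69.
The capital stock: 0.31 × 12.2 = 3.782 pp.
Labor input: 0.69 × 0.8 = 0.552 pp.
TFP growth = 6.1 − 4.334 = 1.766%.
TFP share of growth = 1.766 / 6.1 × 100 = 28.9508%.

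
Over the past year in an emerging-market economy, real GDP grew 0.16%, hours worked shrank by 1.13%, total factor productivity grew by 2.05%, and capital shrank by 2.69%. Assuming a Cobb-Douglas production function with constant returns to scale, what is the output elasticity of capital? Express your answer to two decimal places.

gY = gA + α·gK + (1−α)·gL, so gY − gA − gL = α(gK − gL).
0.16 − 2.05 + 1.13 = α × (-2.69 − (-1.13)).
-0.76 = -1.56 α, so α = 0.4872.

0.49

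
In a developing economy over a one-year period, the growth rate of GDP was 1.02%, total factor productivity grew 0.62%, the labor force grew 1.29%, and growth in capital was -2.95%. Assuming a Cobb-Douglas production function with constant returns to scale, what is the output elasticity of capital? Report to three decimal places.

The output elasticity of capital is 0.210.

gY = gA + α·gK + (1−α)·gL, so gY − gA − gL = α(gK − gL).
1.02 − 0.62 − 1.29 = α × (-2.95 − 1.29).
-0.89 = -4.24 α, so α = 0.20991.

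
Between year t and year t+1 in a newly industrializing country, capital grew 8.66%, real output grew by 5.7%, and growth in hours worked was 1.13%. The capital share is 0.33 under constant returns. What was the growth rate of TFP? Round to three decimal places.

Labor's share = 1 − 0.33 = 0.67.
Capital: 0.33 × 8.66 = 2.8578 pp.
Hours worked: 0.67 × 1.13 = 0.7571 pp.
TFP growth = 5.7 − 3.6149 = 2.0851%.

2.085%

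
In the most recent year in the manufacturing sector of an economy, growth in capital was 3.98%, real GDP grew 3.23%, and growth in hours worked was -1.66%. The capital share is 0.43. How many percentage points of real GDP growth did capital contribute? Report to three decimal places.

1.711 pp

Contribution = share × growth = 0.43 × 3.98 = 1.7114 pp.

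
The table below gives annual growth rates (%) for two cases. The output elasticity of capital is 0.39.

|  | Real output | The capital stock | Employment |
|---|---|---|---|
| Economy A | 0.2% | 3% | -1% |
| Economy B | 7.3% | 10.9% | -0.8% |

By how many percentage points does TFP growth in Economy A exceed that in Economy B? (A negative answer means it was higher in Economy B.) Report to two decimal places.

Labor's share = 1 − 0.39 = 0.61.
Economy A: TFP = 0.2 − 1.17 + 0.61 = -0.36%.
Economy B: TFP = 7.3 − 4.251 + 0.488 = 3.537%.
Difference = -0.36 − (3.537) = -3.897 pp.

-3.90 percentage points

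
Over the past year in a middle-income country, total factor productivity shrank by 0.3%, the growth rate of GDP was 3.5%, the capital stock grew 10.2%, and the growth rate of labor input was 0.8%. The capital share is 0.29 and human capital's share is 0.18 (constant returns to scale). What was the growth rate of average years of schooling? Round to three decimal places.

2.322%

Labor's share = 1 − 0.29 − 0.18 = 0.53.
gY = gA + 0.29×10.2 + 0.53×0.8 + 0.18×g.
0.18×g = 3.5 + 0.3 − 3.382 = 0.418.
g = 0.418 / 0.18 = 2.32222%.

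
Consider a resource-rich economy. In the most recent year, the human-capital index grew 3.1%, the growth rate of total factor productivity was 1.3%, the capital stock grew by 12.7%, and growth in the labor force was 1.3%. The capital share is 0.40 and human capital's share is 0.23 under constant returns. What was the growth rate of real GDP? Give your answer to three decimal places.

Labor's share = 1 − 0.4 − 0.23 = 0.37.
The capital stock: 0.4 × 12.7 = 5.08 pp.
The human-capital index: 0.23 × 3.1 = 0.713 pp.
The labor force: 0.37 × 1.3 = 0.481 pp.
Output growth = 1.3 + 6.274 = 7.574%.

7.574%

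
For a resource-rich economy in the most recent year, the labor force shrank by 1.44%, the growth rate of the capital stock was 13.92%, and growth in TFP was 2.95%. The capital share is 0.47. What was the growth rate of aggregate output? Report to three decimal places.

Labor's share = 1 − 0.47 = 0.53.
The capital stock: 0.47 × 13.92 = 6.5424 pp.
The labor force: 0.53 × (-1.44) = -0.7632 pp.
Output growth = 2.95 + 5.7792 = 8.7292%.

Aggregate output grew 8.729%.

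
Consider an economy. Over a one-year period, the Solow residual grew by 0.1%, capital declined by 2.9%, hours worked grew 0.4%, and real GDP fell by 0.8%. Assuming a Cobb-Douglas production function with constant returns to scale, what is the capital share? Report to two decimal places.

The capital share is 0.39.

gY = gA + α·gK + (1−α)·gL, so gY − gA − gL = α(gK − gL).
-0.8 − 0.1 − 0.4 = α × (-2.9 − 0.4).
-1.3 = -3.3 α, so α = 0.3939.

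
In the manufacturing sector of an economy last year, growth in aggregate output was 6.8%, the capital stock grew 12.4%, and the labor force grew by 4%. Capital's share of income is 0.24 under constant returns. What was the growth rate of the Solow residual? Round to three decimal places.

The Solow residual grew 0.784%.

Labor's share = 1 − 0.24 = 0.76.
The capital stock: 0.24 × 12.4 = 2.976 pp.
The labor force: 0.76 × 4 = 3.04 pp.
TFP growth = 6.8 − 6.016 = 0.784%.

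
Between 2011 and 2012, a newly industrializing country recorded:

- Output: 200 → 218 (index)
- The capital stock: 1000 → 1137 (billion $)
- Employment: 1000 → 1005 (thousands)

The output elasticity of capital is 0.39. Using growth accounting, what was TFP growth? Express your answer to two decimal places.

Output growth = (218 − 200) / 200 = 9%.
The capital stock growth = (1137 − 1000) / 1000 = 13.7%.
Employment growth = (1005 − 1000) / 1000 = 0.5%.
Labor's share = 1 − 0.39 = 0.61.
The capital stock: 0.39 × 13.7 = 5.343 pp.
Employment: 0.61 × 0.5 = 0.305 pp.
TFP growth = 9 − 5.648 = 3.352%.

3.35%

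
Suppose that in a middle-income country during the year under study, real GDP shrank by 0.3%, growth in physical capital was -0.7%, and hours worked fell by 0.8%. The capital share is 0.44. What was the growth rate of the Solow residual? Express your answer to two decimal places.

0.46%

Labor's share = 1 − 0.44 = 0.56.
Physical capital: 0.44 × (-0.7) = -0.308 pp.
Hours worked: 0.56 × (-0.8) = -0.448 pp.
TFP growth = -0.3 + 0.756 = 0.456%.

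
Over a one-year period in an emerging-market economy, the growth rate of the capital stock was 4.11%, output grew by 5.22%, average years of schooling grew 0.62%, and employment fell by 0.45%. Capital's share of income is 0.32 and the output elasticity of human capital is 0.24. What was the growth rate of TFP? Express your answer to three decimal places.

Labor's share = 1 − 0.32 − 0.24 = 0.44.
The capital stock: 0.32 × 4.11 = 1.3152 pp.
Average years of schooling: 0.24 × 0.62 = 0.1488 pp.
Employment: 0.44 × (-0.45) = -0.198 pp.
TFP growth = 5.22 − 1.266 = 3.954%.

3.954%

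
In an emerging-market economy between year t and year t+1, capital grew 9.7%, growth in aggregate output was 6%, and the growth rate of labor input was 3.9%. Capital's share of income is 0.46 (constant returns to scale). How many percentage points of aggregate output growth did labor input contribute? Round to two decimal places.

Labor's share = 1 − 0.46 = 0.54.
Contribution = share × growth = 0.54 × 3.9 = 2.106 pp.

2.11 percentage points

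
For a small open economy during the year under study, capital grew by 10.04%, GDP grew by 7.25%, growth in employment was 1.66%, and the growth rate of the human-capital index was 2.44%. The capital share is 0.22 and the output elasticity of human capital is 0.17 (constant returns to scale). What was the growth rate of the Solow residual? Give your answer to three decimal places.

Labor's share = 1 − 0.22 − 0.17 = 0.61.
Capital: 0.22 × 10.04 = 2.2088 pp.
The human-capital index: 0.17 × 2.44 = 0.4148 pp.
Employment: 0.61 × 1.66 = 1.0126 pp.
TFP growth = 7.25 − 3.6362 = 3.6138%.

3.614%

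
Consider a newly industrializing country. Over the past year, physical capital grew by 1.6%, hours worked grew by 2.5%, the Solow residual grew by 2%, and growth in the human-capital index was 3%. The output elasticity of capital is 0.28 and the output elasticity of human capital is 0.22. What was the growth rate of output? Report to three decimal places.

Output growth was 4.358%.

Labor's share = 1 − 0.28 − 0.22 = 0.5.
Physical capital: 0.28 × 1.6 = 0.448 pp.
The human-capital index: 0.22 × 3 = 0.66 pp.
Hours worked: 0.5 × 2.5 = 1.25 pp.
Output growth = 2 + 2.358 = 4.358%.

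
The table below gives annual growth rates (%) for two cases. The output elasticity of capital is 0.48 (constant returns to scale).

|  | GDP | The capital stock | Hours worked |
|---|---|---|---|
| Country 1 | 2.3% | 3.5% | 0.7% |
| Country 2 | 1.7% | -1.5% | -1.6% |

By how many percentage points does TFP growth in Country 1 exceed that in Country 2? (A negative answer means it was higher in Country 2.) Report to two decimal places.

-3.00 percentage points

Labor's share = 1 − 0.48 = 0.52.
Country 1: TFP = 2.3 − 1.68 − 0.364 = 0.256%.
Country 2: TFP = 1.7 + 0.72 + 0.832 = 3.252%.
Difference = 0.256 − (3.252) = -2.996 pp.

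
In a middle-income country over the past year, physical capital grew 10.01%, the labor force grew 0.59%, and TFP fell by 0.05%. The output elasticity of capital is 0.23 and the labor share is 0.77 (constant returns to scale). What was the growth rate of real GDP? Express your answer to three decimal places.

2.707%

Labor's share = 1 − 0.23 = 0.77.
Physical capital: 0.23 × 10.01 = 2.3023 pp.
The labor force: 0.77 × 0.59 = 0.4543 pp.
Output growth = -0.05 + 2.7566 = 2.7066%.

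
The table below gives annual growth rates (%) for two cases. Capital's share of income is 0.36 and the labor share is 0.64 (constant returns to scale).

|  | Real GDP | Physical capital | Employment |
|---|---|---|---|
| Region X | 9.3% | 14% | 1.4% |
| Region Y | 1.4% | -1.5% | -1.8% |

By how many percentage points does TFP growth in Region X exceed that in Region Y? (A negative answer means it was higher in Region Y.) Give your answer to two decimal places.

0.27 percentage points

Labor's share = 1 − 0.36 = 0.64.
Region X: TFP = 9.3 − 5.04 − 0.896 = 3.364%.
Region Y: TFP = 1.4 + 0.54 + 1.152 = 3.092%.
Difference = 3.364 − (3.092) = 0.272 pp.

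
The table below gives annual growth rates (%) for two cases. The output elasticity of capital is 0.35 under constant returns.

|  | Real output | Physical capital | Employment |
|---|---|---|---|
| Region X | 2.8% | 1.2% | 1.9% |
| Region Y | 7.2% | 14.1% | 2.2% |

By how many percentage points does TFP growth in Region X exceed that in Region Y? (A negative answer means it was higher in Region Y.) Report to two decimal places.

0.31 percentage points

Labor's share = 1 − 0.35 = 0.65.
Region X: TFP = 2.8 − 0.42 − 1.235 = 1.145%.
Region Y: TFP = 7.2 − 4.935 − 1.43 = 0.835%.
Difference = 1.145 − (0.835) = 0.31 pp.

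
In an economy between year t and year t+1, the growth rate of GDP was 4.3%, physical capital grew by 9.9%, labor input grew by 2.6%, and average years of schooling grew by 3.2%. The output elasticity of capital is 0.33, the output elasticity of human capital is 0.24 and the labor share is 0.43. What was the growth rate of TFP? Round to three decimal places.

Labor's share = 1 − 0.33 − 0.24 = 0.43.
Physical capital: 0.33 × 9.9 = 3.267 pp.
Average years of schooling: 0.24 × 3.2 = 0.768 pp.
Labor input: 0.43 × 2.6 = 1.118 pp.
TFP growth = 4.3 − 5.153 = -0.853%.

-0.853%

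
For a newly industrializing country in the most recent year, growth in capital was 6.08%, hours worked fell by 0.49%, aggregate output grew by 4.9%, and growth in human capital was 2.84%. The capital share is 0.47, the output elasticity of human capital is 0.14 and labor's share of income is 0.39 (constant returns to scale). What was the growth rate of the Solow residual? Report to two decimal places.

The Solow residual grew 1.84%.

Labor's share = 1 − 0.47 − 0.14 = 0.39.
Capital: 0.47 × 6.08 = 2.8576 pp.
Human capital: 0.14 × 2.84 = 0.3976 pp.
Hours worked: 0.39 × (-0.49) = -0.1911 pp.
TFP growth = 4.9 − 3.0641 = 1.8359%.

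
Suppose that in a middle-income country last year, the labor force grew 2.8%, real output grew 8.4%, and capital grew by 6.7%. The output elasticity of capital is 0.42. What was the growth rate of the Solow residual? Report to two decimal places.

Labor's share = 1 − 0.42 = 0.58.
Capital: 0.42 × 6.7 = 2.814 pp.
The labor force: 0.58 × 2.8 = 1.624 pp.
TFP growth = 8.4 − 4.438 = 3.962%.

3.96%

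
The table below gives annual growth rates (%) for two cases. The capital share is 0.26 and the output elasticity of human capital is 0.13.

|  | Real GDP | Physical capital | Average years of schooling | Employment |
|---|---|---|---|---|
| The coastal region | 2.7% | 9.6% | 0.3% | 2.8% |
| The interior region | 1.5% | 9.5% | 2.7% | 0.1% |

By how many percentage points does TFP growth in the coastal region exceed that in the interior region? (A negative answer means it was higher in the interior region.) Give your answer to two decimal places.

-0.16 percentage points

Labor's share = 1 − 0.26 − 0.13 = 0.61.
The coastal region: TFP = 2.7 − 2.496 − 0.039 − 1.708 = -1.543%.
The interior region: TFP = 1.5 − 2.47 − 0.351 − 0.061 = -1.382%.
Difference = -1.543 − (-1.382) = -0.161 pp.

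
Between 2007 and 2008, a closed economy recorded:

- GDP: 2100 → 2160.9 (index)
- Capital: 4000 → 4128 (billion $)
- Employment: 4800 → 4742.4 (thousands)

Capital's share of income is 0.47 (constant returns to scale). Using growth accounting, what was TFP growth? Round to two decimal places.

2.03%

GDP growth = (2160.9 − 2100) / 2100 = 2.9%.
Capital growth = (4128 − 4000) / 4000 = 3.2%.
Employment growth = (4742.4 − 4800) / 4800 = -1.2%.
Labor's share = 1 − 0.47 = 0.53.
Capital: 0.47 × 3.2 = 1.504 pp.
Employment: 0.53 × (-1.2) = -0.636 pp.
TFP growth = 2.9 − 0.868 = 2.032%.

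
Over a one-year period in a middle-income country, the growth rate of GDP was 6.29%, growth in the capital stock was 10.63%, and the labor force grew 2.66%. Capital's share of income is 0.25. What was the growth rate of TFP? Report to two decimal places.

Labor's share = 1 − 0.25 = 0.75.
The capital stock: 0.25 × 10.63 = 2.6575 pp.
The labor force: 0.75 × 2.66 = 1.995 pp.
TFP growth = 6.29 − 4.6525 = 1.6375%.

TFP grew 1.64%.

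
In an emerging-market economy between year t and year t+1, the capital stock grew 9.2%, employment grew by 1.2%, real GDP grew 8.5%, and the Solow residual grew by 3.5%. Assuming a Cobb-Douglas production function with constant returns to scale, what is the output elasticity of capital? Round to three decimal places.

α = 0.475

gY = gA + α·gK + (1−α)·gL, so gY − gA − gL = α(gK − gL).
8.5 − 3.5 − 1.2 = α × (9.2 − 1.2).
3.8 = 8 α, so α = 0.475.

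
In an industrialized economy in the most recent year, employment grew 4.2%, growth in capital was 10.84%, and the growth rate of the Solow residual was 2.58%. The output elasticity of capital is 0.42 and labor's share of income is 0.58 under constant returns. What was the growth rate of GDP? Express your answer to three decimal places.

Labor's share = 1 − 0.42 = 0.58.
Capital: 0.42 × 10.84 = 4.5528 pp.
Employment: 0.58 × 4.2 = 2.436 pp.
Output growth = 2.58 + 6.9888 = 9.5688%.

GDP growth was 9.569%.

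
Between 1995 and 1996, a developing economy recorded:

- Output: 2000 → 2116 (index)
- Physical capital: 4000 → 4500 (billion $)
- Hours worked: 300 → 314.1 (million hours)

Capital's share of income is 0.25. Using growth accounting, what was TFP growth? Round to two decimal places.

-0.85%

Output growth = (2116 − 2000) / 2000 = 5.8%.
Physical capital growth = (4500 − 4000) / 4000 = 12.5%.
Hours worked growth = (314.1 − 300) / 300 = 4.7%.
Labor's share = 1 − 0.25 = 0.75.
Physical capital: 0.25 × 12.5 = 3.125 pp.
Hours worked: 0.75 × 4.7 = 3.525 pp.
TFP growth = 5.8 − 6.65 = -0.85%.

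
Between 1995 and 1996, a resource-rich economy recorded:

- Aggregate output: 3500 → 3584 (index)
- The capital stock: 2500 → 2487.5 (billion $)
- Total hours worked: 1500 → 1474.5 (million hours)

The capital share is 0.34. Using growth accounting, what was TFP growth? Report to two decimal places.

3.69%

Aggregate output growth = (3584 − 3500) / 3500 = 2.4%.
The capital stock growth = (2487.5 − 2500) / 2500 = -0.5%.
Total hours worked growth = (1474.5 − 1500) / 1500 = -1.7%.
Labor's share = 1 − 0.34 = 0.66.
The capital stock: 0.34 × (-0.5) = -0.17 pp.
Total hours worked: 0.66 × (-1.7) = -1.122 pp.
TFP growth = 2.4 + 1.292 = 3.692%.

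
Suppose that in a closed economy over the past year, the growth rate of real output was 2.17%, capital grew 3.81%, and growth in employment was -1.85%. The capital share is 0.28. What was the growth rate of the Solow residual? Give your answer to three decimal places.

Labor's share = 1 − 0.28 = 0.72.
Capital: 0.28 × 3.81 = 1.0668 pp.
Employment: 0.72 × (-1.85) = -1.332 pp.
TFP growth = 2.17 + 0.2652 = 2.4352%.

The Solow residual growth was 2.435%.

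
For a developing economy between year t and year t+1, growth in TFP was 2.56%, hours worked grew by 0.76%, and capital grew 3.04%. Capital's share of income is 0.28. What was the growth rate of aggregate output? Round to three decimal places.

Labor's share = 1 − 0.28 = 0.72.
Capital: 0.28 × 3.04 = 0.8512 pp.
Hours worked: 0.72 × 0.76 = 0.5472 pp.
Output growth = 2.56 + 1.3984 = 3.9584%.

Aggregate output grew 3.958%.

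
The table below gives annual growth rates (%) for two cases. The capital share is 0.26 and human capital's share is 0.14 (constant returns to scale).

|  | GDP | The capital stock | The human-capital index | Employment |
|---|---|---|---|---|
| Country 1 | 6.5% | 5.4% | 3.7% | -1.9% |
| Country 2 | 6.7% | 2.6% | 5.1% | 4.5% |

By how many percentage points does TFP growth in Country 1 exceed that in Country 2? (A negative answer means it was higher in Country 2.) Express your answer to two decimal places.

3.11 percentage points

Labor's share = 1 − 0.26 − 0.14 = 0.6.
Country 1: TFP = 6.5 − 1.404 − 0.518 + 1.14 = 5.718%.
Country 2: TFP = 6.7 − 0.676 − 0.714 − 2.7 = 2.61%.
Difference = 5.718 − (2.61) = 3.108 pp.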